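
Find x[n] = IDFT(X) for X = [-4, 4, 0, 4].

x[n] = (1/4) Σ(k=0 to 3) X[k] · e^(2πikn/4)

Computing each x[n]:
x[0] = 1
x[1] = -1
x[2] = -3
x[3] = -1

x = [1, -1, -3, -1]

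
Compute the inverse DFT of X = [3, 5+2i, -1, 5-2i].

x[n] = (1/4) Σ(k=0 to 3) X[k] · e^(2πikn/4)

Computing each x[n]:
x[0] = 3
x[1] = 0
x[2] = -2
x[3] = 2

x = [3, 0, -2, 2]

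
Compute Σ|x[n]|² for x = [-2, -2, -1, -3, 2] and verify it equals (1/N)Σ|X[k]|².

Time domain:
Σ|x[n]|² = |-2|² + |-2|² + |-1|² + |-3|² + |2|² = 22.0000

Frequency domain:
(1/5)Σ|X[k]|² = (1/5)(|-6|² + |1.2361+2.6287i|² + |-3.2361+4.2533i|² + |-3.2361-4.2533i|² + |1.2361-2.6287i|²) = (1/5)·110.0000 = 22.0000

Both sides agree, confirming Parseval's theorem.

Σ|x[n]|² = (1/N)Σ|X[k]|² = 22.0000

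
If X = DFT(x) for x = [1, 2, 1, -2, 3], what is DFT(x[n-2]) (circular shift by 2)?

Time shift by 2: X_shifted[k] = ω_5^(2k) · X[k]
Shifted x = [-2, 3, 1, 2, 1]

DFT(x[n-2]) = [5, -3.1910-1.3143i, -4.3090-2.1266i, -4.3090+2.1266i, -3.1910+1.3143i]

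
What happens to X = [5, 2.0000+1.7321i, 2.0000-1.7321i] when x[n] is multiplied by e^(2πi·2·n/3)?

Modulation property: DFT(ω_3^(-2n)·x[n]) = X[(k-2) mod 3], so circularly shift X by 2 positions.

X[k-2] = [2.0000+1.7321i, 2.0000-1.7321i, 5]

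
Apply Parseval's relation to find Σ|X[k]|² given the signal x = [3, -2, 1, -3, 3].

Parseval: Σ|x[n]|² = (1/N)Σ|X[k]|², so Σ|X[k]|² = N·Σ|x[n]|² = 5·32.0000

Σ|X[k]|² = N·Σ|x[n]|² = 5·32.0000 = 160.0000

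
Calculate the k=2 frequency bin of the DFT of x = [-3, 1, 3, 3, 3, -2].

X[2] = Σ(n=0 to 5) x[n] · ω_6^(2n) where ω_6 = e^(-2πi/6)
= (-3)·ω_6^0 + (1)·ω_6^2 + (3)·ω_6^4 + (3)·ω_6^6 + (3)·ω_6^8 + (-2)·ω_6^10

X[2] = -2.5000-2.5981i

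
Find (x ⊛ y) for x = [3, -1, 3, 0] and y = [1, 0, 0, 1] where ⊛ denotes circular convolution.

(x ⊛ y)[n] = Σ(m=0 to 3) x[m] · y[(n-m) mod 4]

Computing each output sample:
(x ⊛ y)[0] = 2
(x ⊛ y)[1] = 2
(x ⊛ y)[2] = 3
(x ⊛ y)[3] = 3

x ⊛ y = [2, 2, 3, 3]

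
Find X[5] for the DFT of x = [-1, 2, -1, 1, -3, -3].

X[5] = Σ(n=0 to 5) x[n] · ω_6^(5n) where ω_6 = e^(-2πi/6)
= (-1)·ω_6^0 + (2)·ω_6^5 + (-1)·ω_6^10 + (1)·ω_6^15 + (-3)·ω_6^20 + (-3)·ω_6^25

X[5] = -0.5000+6.0622i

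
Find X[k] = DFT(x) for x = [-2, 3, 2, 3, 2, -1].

X[k] = Σ(n=0 to 5) x[n] · ω_6^(nk)
where ω_6 = e^(-2πi/6)

Computing each X[k]:
X[0] = 7
X[1] = -6.0000-3.4641i
X[2] = -2.0000-3.4641i
X[3] = -3
X[4] = -2.0000+3.4641i
X[5] = -6.0000+3.4641i

X = [7, -6.0000-3.4641i, -2.0000-3.4641i, -3, -2.0000+3.4641i, -6.0000+3.4641i]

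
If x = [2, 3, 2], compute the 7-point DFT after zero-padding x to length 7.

Original 3-point DFT: [7, -0.5000-0.8660i, -0.5000+0.8660i]
Zero-padded 7-point DFT provides frequency interpolation.

DFT_7([x, 0, ...]) = [7, 3.4254-4.2954i, -0.4695-2.0570i, 0.5441+0.2620i, 0.5441-0.2620i, -0.4695+2.0570i, 3.4254+4.2954i]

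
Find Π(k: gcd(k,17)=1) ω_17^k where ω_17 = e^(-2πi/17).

The primitive 17th roots of unity are ω_17^k for k coprime to 17: k ∈ {1, 2, 3, 4, 5, 6, 7, 8, 9, 10, 11, 12, 13, 14, 15, 16}
Their product equals the constant term of the cyclotomic polynomial Φ_17(x) up to sign.
For n ≥ 3, the product of all primitive nth roots of unity is 1. (For n=1 it is 1; for n=2 it is -1.)

1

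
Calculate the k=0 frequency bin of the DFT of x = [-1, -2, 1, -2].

X[0] = Σ(n=0 to 3) x[n] · ω_4^0 = Σ x[n]
= (-1) + (-2) + (1) + (-2)

X[0] = -4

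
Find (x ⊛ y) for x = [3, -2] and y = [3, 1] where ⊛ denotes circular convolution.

(x ⊛ y)[n] = Σ(m=0 to 1) x[m] · y[(n-m) mod 2]

Computing each output sample:
(x ⊛ y)[0] = 7
(x ⊛ y)[1] = -3

x ⊛ y = [7, -3]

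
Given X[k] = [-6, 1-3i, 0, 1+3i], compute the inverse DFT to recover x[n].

x[n] = (1/4) Σ(k=0 to 3) X[k] · e^(2πikn/4)

Computing each x[n]:
x[0] = -1
x[1] = 0
x[2] = -2
x[3] = -3

x = [-1, 0, -2, -3]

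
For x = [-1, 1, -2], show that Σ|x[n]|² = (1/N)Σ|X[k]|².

Time domain:
Σ|x[n]|² = |-1|² + |1|² + |-2|² = 6.0000

Frequency domain:
(1/3)Σ|X[k]|² = (1/3)(|-2|² + |-0.5000-2.5981i|² + |-0.5000+2.5981i|²) = (1/3)·18.0000 = 6.0000

Both sides agree, confirming Parseval's theorem.

Σ|x[n]|² = (1/N)Σ|X[k]|² = 6.0000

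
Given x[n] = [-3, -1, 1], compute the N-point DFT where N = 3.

X[k] = Σ(n=0 to 2) x[n] · ω_3^(nk)
where ω_3 = e^(-2πi/3)

Computing each X[k]:
X[0] = -3
X[1] = -3.0000+1.7321i
X[2] = -3.0000-1.7321i

X = [-3, -3.0000+1.7321i, -3.0000-1.7321i]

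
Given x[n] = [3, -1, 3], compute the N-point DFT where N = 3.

X[k] = Σ(n=0 to 2) x[n] · ω_3^(nk)
where ω_3 = e^(-2πi/3)

Computing each X[k]:
X[0] = 5
X[1] = 2.0000+3.4641i
X[2] = 2.0000-3.4641i

X = [5, 2.0000+3.4641i, 2.0000-3.4641i]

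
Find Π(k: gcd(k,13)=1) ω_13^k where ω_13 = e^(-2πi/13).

The primitive 13th roots of unity are ω_13^k for k coprime to 13: k ∈ {1, 2, 3, 4, 5, 6, 7, 8, 9, 10, 11, 12}
Their product equals the constant term of the cyclotomic polynomial Φ_13(x) up to sign.
For n ≥ 3, the product of all primitive nth roots of unity is 1. (For n=1 it is 1; for n=2 it is -1.)

1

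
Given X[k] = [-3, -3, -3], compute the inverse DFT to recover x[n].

x[n] = (1/3) Σ(k=0 to 2) X[k] · e^(2πikn/3)

Computing each x[n]:
x[0] = -3
x[1] = 0
x[2] = 0

x = [-3, 0, 0]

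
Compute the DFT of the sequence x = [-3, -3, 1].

X[k] = Σ(n=0 to 2) x[n] · ω_3^(nk)
where ω_3 = e^(-2πi/3)

Computing each X[k]:
X[0] = -5
X[1] = -2.0000+3.4641i
X[2] = -2.0000-3.4641i

X = [-5, -2.0000+3.4641i, -2.0000-3.4641i]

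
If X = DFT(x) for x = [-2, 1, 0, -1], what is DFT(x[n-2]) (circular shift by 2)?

Time shift by 2: X_shifted[k] = ω_4^(2k) · X[k]
Shifted x = [0, -1, -2, 1]

DFT(x[n-2]) = [-2, 2+2i, -2, 2-2i]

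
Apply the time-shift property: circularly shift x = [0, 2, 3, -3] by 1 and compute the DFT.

Time shift by 1: X_shifted[k] = ω_4^(1k) · X[k]
Shifted x = [-3, 0, 2, 3]

DFT(x[n-1]) = [2, -5+3i, -4, -5-3i]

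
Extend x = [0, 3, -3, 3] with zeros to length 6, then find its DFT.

Original 4-point DFT: [3, 3, -9, 3]
Zero-padded 6-point DFT provides frequency interpolation.

DFT_6([x, 0, ...]) = [3, 0, 3.0000-5.1962i, -9, 3.0000+5.1962i, 0]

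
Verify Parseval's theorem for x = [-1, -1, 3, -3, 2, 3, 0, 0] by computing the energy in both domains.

Time domain:
Σ|x[n]|² = |-1|² + |-1|² + |3|² + |-3|² + |2|² + |3|² + |0|² + |0|² = 33.0000

Frequency domain:
(1/8)Σ|X[k]|² = (1/8)(|3|² + |-3.7071+1.9497i|² + |-2-5i|² + |-2.2929+7.9497i|² + |5|² + |-2.2929-7.9497i|² + |-2+5i|² + |-3.7071-1.9497i|²) = (1/8)·264.0000 = 33.0000

Both sides agree, confirming Parseval's theorem.

Σ|x[n]|² = (1/N)Σ|X[k]|² = 33.0000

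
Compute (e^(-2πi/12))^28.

Since ω_12^12 = 1, powers reduce modulo 12.
28 mod 12 = 4
So ω_12^28 = ω_12^4 = e^(-2πi·4/12)

ω_12^28 = ω_12^4 = -0.5000-0.8660i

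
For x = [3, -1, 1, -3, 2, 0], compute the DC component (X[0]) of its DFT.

X[0] = Σ(n=0 to 5) x[n] · ω_6^0 = Σ x[n]
= (3) + (-1) + (1) + (-3) + (2) + (0)

X[0] = 2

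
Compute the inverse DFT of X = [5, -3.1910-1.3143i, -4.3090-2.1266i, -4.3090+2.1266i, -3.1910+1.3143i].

x[n] = (1/5) Σ(k=0 to 4) X[k] · e^(2πikn/5)

Computing each x[n]:
x[0] = -2
x[1] = 3
x[2] = 1
x[3] = 2
x[4] = 1

x = [-2, 3, 1, 2, 1]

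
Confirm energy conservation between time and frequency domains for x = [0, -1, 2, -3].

Time domain:
Σ|x[n]|² = |0|² + |-1|² + |2|² + |-3|² = 14.0000

Frequency domain:
(1/4)Σ|X[k]|² = (1/4)(|-2|² + |-2-2i|² + |6|² + |-2+2i|²) = (1/4)·56.0000 = 14.0000

Both sides agree, confirming Parseval's theorem.

Σ|x[n]|² = (1/N)Σ|X[k]|² = 14.0000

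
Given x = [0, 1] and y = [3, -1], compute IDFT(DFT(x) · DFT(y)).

(x ⊛ y)[n] = Σ(m=0 to 1) x[m] · y[(n-m) mod 2]

Computing each output sample:
(x ⊛ y)[0] = -1
(x ⊛ y)[1] = 3

x ⊛ y = [-1, 3]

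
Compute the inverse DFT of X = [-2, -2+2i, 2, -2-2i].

x[n] = (1/4) Σ(k=0 to 3) X[k] · e^(2πikn/4)

Computing each x[n]:
x[0] = -1
x[1] = -2
x[2] = 1
x[3] = 0

x = [-1, -2, 1, 0]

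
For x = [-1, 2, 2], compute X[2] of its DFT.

X[2] = Σ(n=0 to 2) x[n] · ω_3^(2n) where ω_3 = e^(-2πi/3)
= (-1)·ω_3^0 + (2)·ω_3^2 + (2)·ω_3^4

X[2] = -3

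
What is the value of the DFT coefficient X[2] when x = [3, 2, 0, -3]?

X[2] = Σ(n=0 to 3) x[n] · ω_4^(2n) where ω_4 = e^(-2πi/4)
= (3)·ω_4^0 + (2)·ω_4^2 + (0)·ω_4^4 + (-3)·ω_4^6

X[2] = 4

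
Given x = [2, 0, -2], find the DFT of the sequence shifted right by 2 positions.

Time shift by 2: X_shifted[k] = ω_3^(2k) · X[k]
Shifted x = [0, -2, 2]

DFT(x[n-2]) = [0, 3.4641i, -3.4641i]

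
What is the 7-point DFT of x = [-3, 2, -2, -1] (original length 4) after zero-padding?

Original 4-point DFT: [-4, -1-3i, -6, -1+3i]
Zero-padded 7-point DFT provides frequency interpolation.

DFT_7([x, 0, ...]) = [-4, -0.4070+0.8201i, -2.2666-3.5995i, -5.8264-1.4565i, -5.8264+1.4565i, -2.2666+3.5995i, -0.4070-0.8201i]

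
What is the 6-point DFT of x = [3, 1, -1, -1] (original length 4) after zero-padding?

Original 4-point DFT: [2, 4-2i, 2, 4+2i]
Zero-padded 6-point DFT provides frequency interpolation.

DFT_6([x, 0, ...]) = [2, 5, 2.0000-1.7321i, 2, 2.0000+1.7321i, 5]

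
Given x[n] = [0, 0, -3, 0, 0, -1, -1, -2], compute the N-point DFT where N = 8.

X[k] = Σ(n=0 to 7) x[n] · ω_8^(nk)
where ω_8 = e^(-2πi/8)

Computing each X[k]:
X[0] = -7
X[1] = -0.7071-0.1213i
X[2] = 4-1i
X[3] = 0.7071-4.1213i
X[4] = -1
X[5] = 0.7071+4.1213i
X[6] = 4+1i
X[7] = -0.7071+0.1213i

X = [-7, -0.7071-0.1213i, 4-1i, 0.7071-4.1213i, -1, 0.7071+4.1213i, 4+1i, -0.7071+0.1213i]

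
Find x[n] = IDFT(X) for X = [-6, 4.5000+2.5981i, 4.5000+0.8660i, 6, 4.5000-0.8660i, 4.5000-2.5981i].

x[n] = (1/6) Σ(k=0 to 5) X[k] · e^(2πikn/6)

Computing each x[n]:
x[0] = 3
x[1] = -3
x[2] = -2
x[3] = -2
x[4] = -1
x[5] = -1

x = [3, -3, -2, -2, -1, -1]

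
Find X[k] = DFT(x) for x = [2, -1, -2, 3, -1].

X[k] = Σ(n=0 to 4) x[n] · ω_5^(nk)
where ω_5 = e^(-2πi/5)

Computing each X[k]:
X[0] = 1
X[1] = 0.5729+2.9389i
X[2] = 3.9271-4.7553i
X[3] = 3.9271+4.7553i
X[4] = 0.5729-2.9389i

X = [1, 0.5729+2.9389i, 3.9271-4.7553i, 3.9271+4.7553i, 0.5729-2.9389i]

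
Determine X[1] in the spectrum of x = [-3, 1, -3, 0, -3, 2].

X[1] = Σ(n=0 to 5) x[n] · ω_6^(1n) where ω_6 = e^(-2πi/6)
= (-3)·ω_6^0 + (1)·ω_6^1 + (-3)·ω_6^2 + (0)·ω_6^3 + (-3)·ω_6^4 + (2)·ω_6^5

X[1] = 1.5000+0.8660i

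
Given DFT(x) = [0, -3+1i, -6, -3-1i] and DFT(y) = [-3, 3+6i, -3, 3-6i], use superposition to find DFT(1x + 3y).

By linearity: DFT(1x + 3y) = 1·DFT(x) + 3·DFT(y)
= 1·[0, -3+1i, -6, -3-1i] + 3·[-3, 3+6i, -3, 3-6i]

Computing element-wise:
Z[0] = 1·(0) + 3·(-3) = -9
Z[1] = 1·(-3+1i) + 3·(3+6i) = 6+19i
Z[2] = 1·(-6) + 3·(-3) = -15
Z[3] = 1·(-3-1i) + 3·(3-6i) = 6-19i

DFT(1x + 3y) = 1·X + 3·Y = [-9, 6+19i, -15, 6-19i]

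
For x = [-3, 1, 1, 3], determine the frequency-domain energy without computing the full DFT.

Parseval: Σ|x[n]|² = (1/N)Σ|X[k]|², so Σ|X[k]|² = N·Σ|x[n]|² = 4·20.0000

Σ|X[k]|² = N·Σ|x[n]|² = 4·20.0000 = 80.0000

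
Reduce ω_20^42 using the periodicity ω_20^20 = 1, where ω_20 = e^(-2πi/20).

Since ω_20^20 = 1, powers reduce modulo 20.
42 mod 20 = 2
So ω_20^42 = ω_20^2 = e^(-2πi·2/20)

ω_20^42 = ω_20^2 = 0.8090-0.5878i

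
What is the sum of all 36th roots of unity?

Sum of all nth roots of unity equals 0 for n > 1 (geometric series with r ≠ 1).

0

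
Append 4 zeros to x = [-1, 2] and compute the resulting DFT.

Original 2-point DFT: [1, -3]
Zero-padded 6-point DFT provides frequency interpolation.

DFT_6([x, 0, ...]) = [1, -1.7321i, -2.0000-1.7321i, -3, -2.0000+1.7321i, 1.7321i]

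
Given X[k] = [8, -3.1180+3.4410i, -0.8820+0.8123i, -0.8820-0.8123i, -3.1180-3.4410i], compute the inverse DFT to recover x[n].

x[n] = (1/5) Σ(k=0 to 4) X[k] · e^(2πikn/5)

Computing each x[n]:
x[0] = 0
x[1] = 0
x[2] = 2
x[3] = 3
x[4] = 3

x = [0, 0, 2, 3, 3]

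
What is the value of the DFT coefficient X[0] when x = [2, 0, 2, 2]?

X[0] = Σ(n=0 to 3) x[n] · ω_4^0 = Σ x[n]
= (2) + (0) + (2) + (2)

X[0] = 6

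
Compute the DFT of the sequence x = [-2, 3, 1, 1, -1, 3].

X[k] = Σ(n=0 to 5) x[n] · ω_6^(nk)
where ω_6 = e^(-2πi/6)

Computing each X[k]:
X[0] = 5
X[1] = -1.7321i
X[2] = -4.0000+1.7321i
X[3] = -9
X[4] = -4.0000-1.7321i
X[5] = 1.7321i

X = [5, -1.7321i, -4.0000+1.7321i, -9, -4.0000-1.7321i, 1.7321i]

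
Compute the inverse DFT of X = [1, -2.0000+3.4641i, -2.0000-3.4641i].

x[n] = (1/3) Σ(k=0 to 2) X[k] · e^(2πikn/3)

Computing each x[n]:
x[0] = -1
x[1] = -1
x[2] = 3

x = [-1, -1, 3]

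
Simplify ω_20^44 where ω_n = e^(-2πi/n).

Since ω_20^20 = 1, powers reduce modulo 20.
44 mod 20 = 4
So ω_20^44 = ω_20^4 = e^(-2πi·4/20)

ω_20^44 = ω_20^4 = 0.3090-0.9511i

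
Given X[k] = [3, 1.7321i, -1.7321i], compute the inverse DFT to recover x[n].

x[n] = (1/3) Σ(k=0 to 2) X[k] · e^(2πikn/3)

Computing each x[n]:
x[0] = 1
x[1] = 0
x[2] = 2

x = [1, 0, 2]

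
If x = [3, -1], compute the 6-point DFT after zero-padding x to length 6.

Original 2-point DFT: [2, 4]
Zero-padded 6-point DFT provides frequency interpolation.

DFT_6([x, 0, ...]) = [2, 2.5000+0.8660i, 3.5000+0.8660i, 4, 3.5000-0.8660i, 2.5000-0.8660i]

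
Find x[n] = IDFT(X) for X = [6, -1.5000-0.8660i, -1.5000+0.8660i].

x[n] = (1/3) Σ(k=0 to 2) X[k] · e^(2πikn/3)

Computing each x[n]:
x[0] = 1
x[1] = 3
x[2] = 2

x = [1, 3, 2]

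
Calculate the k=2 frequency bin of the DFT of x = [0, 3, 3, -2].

X[2] = Σ(n=0 to 3) x[n] · ω_4^(2n) where ω_4 = e^(-2πi/4)
= (0)·ω_4^0 + (3)·ω_4^2 + (3)·ω_4^4 + (-2)·ω_4^6

X[2] = 2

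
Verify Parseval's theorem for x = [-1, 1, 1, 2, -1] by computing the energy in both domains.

Time domain:
Σ|x[n]|² = |-1|² + |1|² + |1|² + |2|² + |-1|² = 8.0000

Frequency domain:
(1/5)Σ|X[k]|² = (1/5)(|2|² + |-3.4271-1.3143i|² + |-0.0729-2.1266i|² + |-0.0729+2.1266i|² + |-3.4271+1.3143i|²) = (1/5)·40.0000 = 8.0000

Both sides agree, confirming Parseval's theorem.

Σ|x[n]|² = (1/N)Σ|X[k]|² = 8.0000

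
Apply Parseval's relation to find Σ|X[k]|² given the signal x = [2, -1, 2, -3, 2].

Parseval: Σ|x[n]|² = (1/N)Σ|X[k]|², so Σ|X[k]|² = N·Σ|x[n]|² = 5·22.0000

Σ|X[k]|² = N·Σ|x[n]|² = 5·22.0000 = 110.0000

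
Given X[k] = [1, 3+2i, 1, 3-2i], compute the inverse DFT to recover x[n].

x[n] = (1/4) Σ(k=0 to 3) X[k] · e^(2πikn/4)

Computing each x[n]:
x[0] = 2
x[1] = -1
x[2] = -1
x[3] = 1

x = [2, -1, -1, 1]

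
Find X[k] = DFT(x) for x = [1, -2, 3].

X[k] = Σ(n=0 to 2) x[n] · ω_3^(nk)
where ω_3 = e^(-2πi/3)

Computing each X[k]:
X[0] = 2
X[1] = 0.5000+4.3301i
X[2] = 0.5000-4.3301i

X = [2, 0.5000+4.3301i, 0.5000-4.3301i]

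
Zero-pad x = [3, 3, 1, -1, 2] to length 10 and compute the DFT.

Original 5-point DFT: [8, 4.5451-2.1266i, -1.0451+1.3143i, -1.0451-1.3143i, 4.5451+2.1266i]
Zero-padded 10-point DFT provides frequency interpolation.

DFT_10([x, 0, ...]) = [8, 4.4271-2.9389i, 4.5451-2.1266i, 1.0729-4.7553i, -1.0451+1.3143i, 4, -1.0451-1.3143i, 1.0729+4.7553i, 4.5451+2.1266i, 4.4271+2.9389i]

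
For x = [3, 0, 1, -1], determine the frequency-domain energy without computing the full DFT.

Parseval: Σ|x[n]|² = (1/N)Σ|X[k]|², so Σ|X[k]|² = N·Σ|x[n]|² = 4·11.0000

Σ|X[k]|² = N·Σ|x[n]|² = 4·11.0000 = 44.0000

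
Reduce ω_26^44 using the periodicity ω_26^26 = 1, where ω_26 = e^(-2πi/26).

Since ω_26^26 = 1, powers reduce modulo 26.
44 mod 26 = 18
So ω_26^44 = ω_26^18 = e^(-2πi·18/26)

ω_26^44 = ω_26^18 = -0.3546+0.9350i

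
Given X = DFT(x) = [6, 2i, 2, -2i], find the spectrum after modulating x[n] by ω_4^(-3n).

Modulation property: DFT(ω_4^(-3n)·x[n]) = X[(k-3) mod 4], so circularly shift X by 3 positions.

X[k-3] = [2i, 2, -2i, 6]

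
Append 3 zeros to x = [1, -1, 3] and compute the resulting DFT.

Original 3-point DFT: [3, 3.4641i, -3.4641i]
Zero-padded 6-point DFT provides frequency interpolation.

DFT_6([x, 0, ...]) = [3, -1.0000-1.7321i, 3.4641i, 5, -3.4641i, -1.0000+1.7321i]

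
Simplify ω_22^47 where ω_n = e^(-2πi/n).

Since ω_22^22 = 1, powers reduce modulo 22.
47 mod 22 = 3
So ω_22^47 = ω_22^3 = e^(-2πi·3/22)

ω_22^47 = ω_22^3 = 0.6549-0.7557i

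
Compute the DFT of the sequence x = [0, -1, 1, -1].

X[k] = Σ(n=0 to 3) x[n] · ω_4^(nk)
where ω_4 = e^(-2πi/4)

Computing each X[k]:
X[0] = -1
X[1] = -1
X[2] = 3
X[3] = -1

X = [-1, -1, 3, -1]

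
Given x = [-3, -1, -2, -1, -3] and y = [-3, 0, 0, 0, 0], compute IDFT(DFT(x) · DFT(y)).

(x ⊛ y)[n] = Σ(m=0 to 4) x[m] · y[(n-m) mod 5]

Computing each output sample:
(x ⊛ y)[0] = 9
(x ⊛ y)[1] = 3
(x ⊛ y)[2] = 6
(x ⊛ y)[3] = 3
(x ⊛ y)[4] = 9

x ⊛ y = [9, 3, 6, 3, 9]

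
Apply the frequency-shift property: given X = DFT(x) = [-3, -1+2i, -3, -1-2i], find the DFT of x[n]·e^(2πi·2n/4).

Modulation property: DFT(ω_4^(-2n)·x[n]) = X[(k-2) mod 4], so circularly shift X by 2 positions.

X[k-2] = [-3, -1-2i, -3, -1+2i]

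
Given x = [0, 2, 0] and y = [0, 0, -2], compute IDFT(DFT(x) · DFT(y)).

(x ⊛ y)[n] = Σ(m=0 to 2) x[m] · y[(n-m) mod 3]

Computing each output sample:
(x ⊛ y)[0] = -4
(x ⊛ y)[1] = 0
(x ⊛ y)[2] = 0

x ⊛ y = [-4, 0, 0]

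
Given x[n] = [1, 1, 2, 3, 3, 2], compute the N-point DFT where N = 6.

X[k] = Σ(n=0 to 5) x[n] · ω_6^(nk)
where ω_6 = e^(-2πi/6)

Computing each X[k]:
X[0] = 12
X[1] = -3.0000+1.7321i
X[2] = 0
X[3] = 0
X[4] = 0
X[5] = -3.0000-1.7321i

X = [12, -3.0000+1.7321i, 0, 0, 0, -3.0000-1.7321i]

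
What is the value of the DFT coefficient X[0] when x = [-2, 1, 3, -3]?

X[0] = Σ(n=0 to 3) x[n] · ω_4^0 = Σ x[n]
= (-2) + (1) + (3) + (-3)

X[0] = -1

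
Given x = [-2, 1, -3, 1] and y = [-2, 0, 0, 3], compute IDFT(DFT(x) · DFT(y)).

(x ⊛ y)[n] = Σ(m=0 to 3) x[m] · y[(n-m) mod 4]

Computing each output sample:
(x ⊛ y)[0] = 7
(x ⊛ y)[1] = -11
(x ⊛ y)[2] = 9
(x ⊛ y)[3] = -8

x ⊛ y = [7, -11, 9, -8]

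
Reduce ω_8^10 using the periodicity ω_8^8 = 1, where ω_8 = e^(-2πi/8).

Since ω_8^8 = 1, powers reduce modulo 8.
10 mod 8 = 2
So ω_8^10 = ω_8^2 = e^(-2πi·2/8)

ω_8^10 = ω_8^2 = -1i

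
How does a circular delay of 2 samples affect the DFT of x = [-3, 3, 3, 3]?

Time shift by 2: X_shifted[k] = ω_4^(2k) · X[k]
Shifted x = [3, 3, -3, 3]

DFT(x[n-2]) = [6, 6, -6, 6]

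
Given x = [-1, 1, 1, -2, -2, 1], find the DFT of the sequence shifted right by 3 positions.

Time shift by 3: X_shifted[k] = ω_6^(3k) · X[k]
Shifted x = [-2, -2, 1, -1, 1, 1]

DFT(x[n-3]) = [-2, -2.5000+2.5981i, -3.5000+2.5981i, 2, -3.5000-2.5981i, -2.5000-2.5981i]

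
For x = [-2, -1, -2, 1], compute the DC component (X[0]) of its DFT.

X[0] = Σ(n=0 to 3) x[n] · ω_4^0 = Σ x[n]
= (-2) + (-1) + (-2) + (1)

X[0] = -4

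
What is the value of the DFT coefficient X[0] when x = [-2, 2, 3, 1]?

X[0] = Σ(n=0 to 3) x[n] · ω_4^0 = Σ x[n]
= (-2) + (2) + (3) + (1)

X[0] = 4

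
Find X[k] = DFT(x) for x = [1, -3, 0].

X[k] = Σ(n=0 to 2) x[n] · ω_3^(nk)
where ω_3 = e^(-2πi/3)

Computing each X[k]:
X[0] = -2
X[1] = 2.5000+2.5981i
X[2] = 2.5000-2.5981i

X = [-2, 2.5000+2.5981i, 2.5000-2.5981i]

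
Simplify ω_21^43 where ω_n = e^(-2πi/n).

Since ω_21^21 = 1, powers reduce modulo 21.
43 mod 21 = 1
So ω_21^43 = ω_21^1 = e^(-2πi·1/21)

ω_21^43 = ω_21^1 = 0.9556-0.2948i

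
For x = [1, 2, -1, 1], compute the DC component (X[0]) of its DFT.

X[0] = Σ(n=0 to 3) x[n] · ω_4^0 = Σ x[n]
= (1) + (2) + (-1) + (1)

X[0] = 3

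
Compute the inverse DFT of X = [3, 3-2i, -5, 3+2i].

x[n] = (1/4) Σ(k=0 to 3) X[k] · e^(2πikn/4)

Computing each x[n]:
x[0] = 1
x[1] = 3
x[2] = -2
x[3] = 1

x = [1, 3, -2, 1]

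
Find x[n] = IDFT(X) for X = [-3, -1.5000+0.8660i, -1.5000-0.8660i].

x[n] = (1/3) Σ(k=0 to 2) X[k] · e^(2πikn/3)

Computing each x[n]:
x[0] = -2
x[1] = -1
x[2] = 0

x = [-2, -1, 0]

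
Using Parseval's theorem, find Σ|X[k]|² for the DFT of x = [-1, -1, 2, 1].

Parseval: Σ|x[n]|² = (1/N)Σ|X[k]|², so Σ|X[k]|² = N·Σ|x[n]|² = 4·7.0000

Σ|X[k]|² = N·Σ|x[n]|² = 4·7.0000 = 28.0000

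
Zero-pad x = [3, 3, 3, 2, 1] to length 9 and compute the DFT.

Original 5-point DFT: [12, 0.1910-2.4899i, 1.3090-0.2245i, 1.3090+0.2245i, 0.1910+2.4899i]
Zero-padded 9-point DFT provides frequency interpolation.

DFT_9([x, 0, ...]) = [12, 3.8794-6.9569i, 0.4679-1.6056i, 1.5000-0.8660i, 1.6527+0.1551i, 1.6527-0.1551i, 1.5000+0.8660i, 0.4679+1.6056i, 3.8794+6.9569i]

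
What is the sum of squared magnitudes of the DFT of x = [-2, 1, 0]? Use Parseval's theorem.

Parseval: Σ|x[n]|² = (1/N)Σ|X[k]|², so Σ|X[k]|² = N·Σ|x[n]|² = 3·5.0000

Σ|X[k]|² = N·Σ|x[n]|² = 3·5.0000 = 15.0000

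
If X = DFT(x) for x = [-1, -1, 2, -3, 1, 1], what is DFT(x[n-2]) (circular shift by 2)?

Time shift by 2: X_shifted[k] = ω_6^(2k) · X[k]
Shifted x = [1, 1, -1, -1, 2, -3]

DFT(x[n-2]) = [-1, 0.5000-0.8660i, 0.5000-6.0622i, 5, 0.5000+6.0622i, 0.5000+0.8660i]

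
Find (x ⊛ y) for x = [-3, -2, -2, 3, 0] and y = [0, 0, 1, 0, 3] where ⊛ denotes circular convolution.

(x ⊛ y)[n] = Σ(m=0 to 4) x[m] · y[(n-m) mod 5]

Computing each output sample:
(x ⊛ y)[0] = -3
(x ⊛ y)[1] = -6
(x ⊛ y)[2] = 6
(x ⊛ y)[3] = -2
(x ⊛ y)[4] = -11

x ⊛ y = [-3, -6, 6, -2, -11]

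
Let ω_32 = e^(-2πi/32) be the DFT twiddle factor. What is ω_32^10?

ω_32^10 = e^(-2πi·10/32)
= cos(-2π·10/32) + i·sin(-2π·10/32)
= cos(-20π/32) + i·sin(-20π/32)

ω_32^10 = cos(-20π/32) + i·sin(-20π/32) = -0.3827-0.9239i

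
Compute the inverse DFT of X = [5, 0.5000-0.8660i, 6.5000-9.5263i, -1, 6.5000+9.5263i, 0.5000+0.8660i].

x[n] = (1/6) Σ(k=0 to 5) X[k] · e^(2πikn/6)

Computing each x[n]:
x[0] = 3
x[1] = 3
x[2] = -3
x[3] = 3
x[4] = 2
x[5] = -3

x = [3, 3, -3, 3, 2, -3]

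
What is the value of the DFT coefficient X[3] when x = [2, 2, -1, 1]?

X[3] = Σ(n=0 to 3) x[n] · ω_4^(3n) where ω_4 = e^(-2πi/4)
= (2)·ω_4^0 + (2)·ω_4^3 + (-1)·ω_4^6 + (1)·ω_4^9

X[3] = 3+1i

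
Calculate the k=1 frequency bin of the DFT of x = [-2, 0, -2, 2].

X[1] = Σ(n=0 to 3) x[n] · ω_4^(1n) where ω_4 = e^(-2πi/4)
= (-2)·ω_4^0 + (0)·ω_4^1 + (-2)·ω_4^2 + (2)·ω_4^3

X[1] = 2i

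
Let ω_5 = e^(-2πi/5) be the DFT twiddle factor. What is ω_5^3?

ω_5^3 = e^(-2πi·3/5)
= cos(-2π·3/5) + i·sin(-2π·3/5)
= cos(-6π/5) + i·sin(-6π/5)

ω_5^3 = cos(-6π/5) + i·sin(-6π/5) = -0.8090+0.5878i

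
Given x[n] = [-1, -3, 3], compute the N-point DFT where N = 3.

X[k] = Σ(n=0 to 2) x[n] · ω_3^(nk)
where ω_3 = e^(-2πi/3)

Computing each X[k]:
X[0] = -1
X[1] = -1.0000+5.1962i
X[2] = -1.0000-5.1962i

X = [-1, -1.0000+5.1962i, -1.0000-5.1962i]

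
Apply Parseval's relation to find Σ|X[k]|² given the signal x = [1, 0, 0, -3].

Parseval: Σ|x[n]|² = (1/N)Σ|X[k]|², so Σ|X[k]|² = N·Σ|x[n]|² = 4·10.0000

Σ|X[k]|² = N·Σ|x[n]|² = 4·10.0000 = 40.0000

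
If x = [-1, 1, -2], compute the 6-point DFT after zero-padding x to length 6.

Original 3-point DFT: [-2, -0.5000-2.5981i, -0.5000+2.5981i]
Zero-padded 6-point DFT provides frequency interpolation.

DFT_6([x, 0, ...]) = [-2, 0.5000+0.8660i, -0.5000-2.5981i, -4, -0.5000+2.5981i, 0.5000-0.8660i]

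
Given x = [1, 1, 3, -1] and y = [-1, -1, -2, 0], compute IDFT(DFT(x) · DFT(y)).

(x ⊛ y)[n] = Σ(m=0 to 3) x[m] · y[(n-m) mod 4]

Computing each output sample:
(x ⊛ y)[0] = -6
(x ⊛ y)[1] = 0
(x ⊛ y)[2] = -6
(x ⊛ y)[3] = -4

x ⊛ y = [-6, 0, -6, -4]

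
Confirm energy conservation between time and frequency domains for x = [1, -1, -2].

Time domain:
Σ|x[n]|² = |1|² + |-1|² + |-2|² = 6.0000

Frequency domain:
(1/3)Σ|X[k]|² = (1/3)(|-2|² + |2.5000-0.8660i|² + |2.5000+0.8660i|²) = (1/3)·18.0000 = 6.0000

Both sides agree, confirming Parseval's theorem.

Σ|x[n]|² = (1/N)Σ|X[k]|² = 6.0000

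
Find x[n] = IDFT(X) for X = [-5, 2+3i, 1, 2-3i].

x[n] = (1/4) Σ(k=0 to 3) X[k] · e^(2πikn/4)

Computing each x[n]:
x[0] = 0
x[1] = -3
x[2] = -2
x[3] = 0

x = [0, -3, -2, 0]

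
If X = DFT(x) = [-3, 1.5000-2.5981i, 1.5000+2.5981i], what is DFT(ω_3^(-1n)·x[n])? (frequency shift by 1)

Modulation property: DFT(ω_3^(-1n)·x[n]) = X[(k-1) mod 3], so circularly shift X by 1 positions.

X[k-1] = [1.5000+2.5981i, -3, 1.5000-2.5981i]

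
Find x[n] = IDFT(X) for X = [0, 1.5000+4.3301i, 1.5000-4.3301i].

x[n] = (1/3) Σ(k=0 to 2) X[k] · e^(2πikn/3)

Computing each x[n]:
x[0] = 1
x[1] = -3
x[2] = 2

x = [1, -3, 2]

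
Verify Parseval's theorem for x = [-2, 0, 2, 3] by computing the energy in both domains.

Time domain:
Σ|x[n]|² = |-2|² + |0|² + |2|² + |3|² = 17.0000

Frequency domain:
(1/4)Σ|X[k]|² = (1/4)(|3|² + |-4+3i|² + |-3|² + |-4-3i|²) = (1/4)·68.0000 = 17.0000

Both sides agree, confirming Parseval's theorem.

Σ|x[n]|² = (1/N)Σ|X[k]|² = 17.0000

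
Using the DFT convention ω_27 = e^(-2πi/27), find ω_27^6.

ω_27^6 = e^(-2πi·6/27)
= cos(-2π·6/27) + i·sin(-2π·6/27)
= cos(-12π/27) + i·sin(-12π/27)

ω_27^6 = cos(-12π/27) + i·sin(-12π/27) = 0.1736-0.9848i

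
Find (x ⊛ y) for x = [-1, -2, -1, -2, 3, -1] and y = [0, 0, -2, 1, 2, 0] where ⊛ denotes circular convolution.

(x ⊛ y)[n] = Σ(m=0 to 5) x[m] · y[(n-m) mod 6]

Computing each output sample:
(x ⊛ y)[0] = -10
(x ⊛ y)[1] = 1
(x ⊛ y)[2] = 7
(x ⊛ y)[3] = 1
(x ⊛ y)[4] = -2
(x ⊛ y)[5] = -1

x ⊛ y = [-10, 1, 7, 1, -2, -1]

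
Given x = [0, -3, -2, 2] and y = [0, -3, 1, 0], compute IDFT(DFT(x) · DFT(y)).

(x ⊛ y)[n] = Σ(m=0 to 3) x[m] · y[(n-m) mod 4]

Computing each output sample:
(x ⊛ y)[0] = -8
(x ⊛ y)[1] = 2
(x ⊛ y)[2] = 9
(x ⊛ y)[3] = 3

x ⊛ y = [-8, 2, 9, 3]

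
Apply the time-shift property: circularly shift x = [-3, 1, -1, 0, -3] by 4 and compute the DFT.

Time shift by 4: X_shifted[k] = ω_5^(4k) · X[k]
Shifted x = [1, -1, 0, -3, -3]

DFT(x[n-4]) = [-6, 2.1910-3.6655i, 3.3090+1.6776i, 3.3090-1.6776i, 2.1910+3.6655i]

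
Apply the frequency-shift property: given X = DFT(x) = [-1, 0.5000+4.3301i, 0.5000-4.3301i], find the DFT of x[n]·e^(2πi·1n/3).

Modulation property: DFT(ω_3^(-1n)·x[n]) = X[(k-1) mod 3], so circularly shift X by 1 positions.

X[k-1] = [0.5000-4.3301i, -1, 0.5000+4.3301i]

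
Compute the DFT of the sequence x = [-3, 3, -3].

X[k] = Σ(n=0 to 2) x[n] · ω_3^(nk)
where ω_3 = e^(-2πi/3)

Computing each X[k]:
X[0] = -3
X[1] = -3.0000-5.1962i
X[2] = -3.0000+5.1962i

X = [-3, -3.0000-5.1962i, -3.0000+5.1962i]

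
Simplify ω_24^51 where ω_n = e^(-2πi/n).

Since ω_24^24 = 1, powers reduce modulo 24.
51 mod 24 = 3
So ω_24^51 = ω_24^3 = e^(-2πi·3/24)

ω_24^51 = ω_24^3 = 0.7071-0.7071i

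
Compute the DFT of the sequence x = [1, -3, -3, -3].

X[k] = Σ(n=0 to 3) x[n] · ω_4^(nk)
where ω_4 = e^(-2πi/4)

Computing each X[k]:
X[0] = -8
X[1] = 4
X[2] = 4
X[3] = 4

X = [-8, 4, 4, 4]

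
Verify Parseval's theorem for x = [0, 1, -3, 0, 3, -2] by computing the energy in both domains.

Time domain:
Σ|x[n]|² = |0|² + |1|² + |-3|² + |0|² + |3|² + |-2|² = 23.0000

Frequency domain:
(1/6)Σ|X[k]|² = (1/6)(|-1|² + |-0.5000+2.5981i|² + |0.5000-7.7942i|² + |1|² + |0.5000+7.7942i|² + |-0.5000-2.5981i|²) = (1/6)·138.0000 = 23.0000

Both sides agree, confirming Parseval's theorem.

Σ|x[n]|² = (1/N)Σ|X[k]|² = 23.0000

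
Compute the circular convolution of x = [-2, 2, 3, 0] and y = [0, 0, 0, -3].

(x ⊛ y)[n] = Σ(m=0 to 3) x[m] · y[(n-m) mod 4]

Computing each output sample:
(x ⊛ y)[0] = -6
(x ⊛ y)[1] = -9
(x ⊛ y)[2] = 0
(x ⊛ y)[3] = 6

x ⊛ y = [-6, -9, 0, 6]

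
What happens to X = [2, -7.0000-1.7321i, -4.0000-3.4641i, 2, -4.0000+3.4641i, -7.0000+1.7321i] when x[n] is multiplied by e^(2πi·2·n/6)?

Modulation property: DFT(ω_6^(-2n)·x[n]) = X[(k-2) mod 6], so circularly shift X by 2 positions.

X[k-2] = [-4.0000+3.4641i, -7.0000+1.7321i, 2, -7.0000-1.7321i, -4.0000-3.4641i, 2]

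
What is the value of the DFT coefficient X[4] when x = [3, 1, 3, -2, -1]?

X[4] = Σ(n=0 to 4) x[n] · ω_5^(4n) where ω_5 = e^(-2πi/5)
= (3)·ω_5^0 + (1)·ω_5^4 + (3)·ω_5^8 + (-2)·ω_5^12 + (-1)·ω_5^16

X[4] = 2.1910+4.8410i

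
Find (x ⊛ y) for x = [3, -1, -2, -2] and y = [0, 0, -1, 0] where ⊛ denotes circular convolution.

(x ⊛ y)[n] = Σ(m=0 to 3) x[m] · y[(n-m) mod 4]

Computing each output sample:
(x ⊛ y)[0] = 2
(x ⊛ y)[1] = 2
(x ⊛ y)[2] = -3
(x ⊛ y)[3] = 1

x ⊛ y = [2, 2, -3, 1]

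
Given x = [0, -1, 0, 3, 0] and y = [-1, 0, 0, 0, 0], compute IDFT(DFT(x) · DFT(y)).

(x ⊛ y)[n] = Σ(m=0 to 4) x[m] · y[(n-m) mod 5]

Computing each output sample:
(x ⊛ y)[0] = 0
(x ⊛ y)[1] = 1
(x ⊛ y)[2] = 0
(x ⊛ y)[3] = -3
(x ⊛ y)[4] = 0

x ⊛ y = [0, 1, 0, -3, 0]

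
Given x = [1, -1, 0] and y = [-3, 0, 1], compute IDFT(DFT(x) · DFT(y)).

(x ⊛ y)[n] = Σ(m=0 to 2) x[m] · y[(n-m) mod 3]

Computing each output sample:
(x ⊛ y)[0] = -4
(x ⊛ y)[1] = 3
(x ⊛ y)[2] = 1

x ⊛ y = [-4, 3, 1]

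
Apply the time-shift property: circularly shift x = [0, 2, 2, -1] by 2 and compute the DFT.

Time shift by 2: X_shifted[k] = ω_4^(2k) · X[k]
Shifted x = [2, -1, 0, 2]

DFT(x[n-2]) = [3, 2+3i, 1, 2-3i]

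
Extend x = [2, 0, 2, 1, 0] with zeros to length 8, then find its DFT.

Original 5-point DFT: [5, -0.4271-0.5878i, 2.9271+0.9511i, 2.9271-0.9511i, -0.4271+0.5878i]
Zero-padded 8-point DFT provides frequency interpolation.

DFT_8([x, 0, ...]) = [5, 1.2929-2.7071i, 1i, 2.7071+1.2929i, 3, 2.7071-1.2929i, -1i, 1.2929+2.7071i]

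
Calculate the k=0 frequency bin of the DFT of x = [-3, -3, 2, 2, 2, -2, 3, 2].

X[0] = Σ(n=0 to 7) x[n] · ω_8^0 = Σ x[n]
= (-3) + (-3) + (2) + (2) + (2) + (-2) + (3) + (2)

X[0] = 3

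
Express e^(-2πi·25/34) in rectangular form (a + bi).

ω_34^25 = e^(-2πi·25/34)
= cos(-2π·25/34) + i·sin(-2π·25/34)
= cos(-50π/34) + i·sin(-50π/34)

ω_34^25 = cos(-50π/34) + i·sin(-50π/34) = -0.0923+0.9957i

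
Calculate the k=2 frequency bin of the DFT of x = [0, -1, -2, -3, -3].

X[2] = Σ(n=0 to 4) x[n] · ω_5^(2n) where ω_5 = e^(-2πi/5)
= (0)·ω_5^0 + (-1)·ω_5^2 + (-2)·ω_5^4 + (-3)·ω_5^6 + (-3)·ω_5^8

X[2] = 1.6910-0.2245i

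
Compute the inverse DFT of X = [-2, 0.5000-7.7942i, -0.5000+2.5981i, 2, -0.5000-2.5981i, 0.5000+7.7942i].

x[n] = (1/6) Σ(k=0 to 5) X[k] · e^(2πikn/6)

Computing each x[n]:
x[0] = 0
x[1] = 1
x[2] = 3
x[3] = -1
x[4] = -3
x[5] = -2

x = [0, 1, 3, -1, -3, -2]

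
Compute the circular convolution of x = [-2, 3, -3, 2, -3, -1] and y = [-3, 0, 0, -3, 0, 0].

(x ⊛ y)[n] = Σ(m=0 to 5) x[m] · y[(n-m) mod 6]

Computing each output sample:
(x ⊛ y)[0] = 0
(x ⊛ y)[1] = 0
(x ⊛ y)[2] = 12
(x ⊛ y)[3] = 0
(x ⊛ y)[4] = 0
(x ⊛ y)[5] = 12

x ⊛ y = [0, 0, 12, 0, 0, 12]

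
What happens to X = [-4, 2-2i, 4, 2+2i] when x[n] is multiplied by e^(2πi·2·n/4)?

Modulation property: DFT(ω_4^(-2n)·x[n]) = X[(k-2) mod 4], so circularly shift X by 2 positions.

X[k-2] = [4, 2+2i, -4, 2-2i]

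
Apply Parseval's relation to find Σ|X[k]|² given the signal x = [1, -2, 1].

Parseval: Σ|x[n]|² = (1/N)Σ|X[k]|², so Σ|X[k]|² = N·Σ|x[n]|² = 3·6.0000

Σ|X[k]|² = N·Σ|x[n]|² = 3·6.0000 = 18.0000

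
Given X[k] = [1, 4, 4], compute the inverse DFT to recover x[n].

x[n] = (1/3) Σ(k=0 to 2) X[k] · e^(2πikn/3)

Computing each x[n]:
x[0] = 3
x[1] = -1
x[2] = -1

x = [3, -1, -1]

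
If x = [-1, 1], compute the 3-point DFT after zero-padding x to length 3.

Original 2-point DFT: [0, -2]
Zero-padded 3-point DFT provides frequency interpolation.

DFT_3([x, 0, ...]) = [0, -1.5000-0.8660i, -1.5000+0.8660i]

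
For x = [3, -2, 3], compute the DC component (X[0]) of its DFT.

X[0] = Σ(n=0 to 2) x[n] · ω_3^0 = Σ x[n]
= (3) + (-2) + (3)

X[0] = 4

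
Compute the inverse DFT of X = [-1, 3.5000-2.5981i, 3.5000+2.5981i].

x[n] = (1/3) Σ(k=0 to 2) X[k] · e^(2πikn/3)

Computing each x[n]:
x[0] = 2
x[1] = 0
x[2] = -3

x = [2, 0, -3]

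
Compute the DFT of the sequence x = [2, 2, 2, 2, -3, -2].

X[k] = Σ(n=0 to 5) x[n] · ω_6^(nk)
where ω_6 = e^(-2πi/6)

Computing each X[k]:
X[0] = 3
X[1] = 0.5000-7.7942i
X[2] = 4.5000+0.8660i
X[3] = -1
X[4] = 4.5000-0.8660i
X[5] = 0.5000+7.7942i

X = [3, 0.5000-7.7942i, 4.5000+0.8660i, -1, 4.5000-0.8660i, 0.5000+7.7942i]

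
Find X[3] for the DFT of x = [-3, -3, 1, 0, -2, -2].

X[3] = Σ(n=0 to 5) x[n] · ω_6^(3n) where ω_6 = e^(-2πi/6)
= (-3)·ω_6^0 + (-3)·ω_6^3 + (1)·ω_6^6 + (0)·ω_6^9 + (-2)·ω_6^12 + (-2)·ω_6^15

X[3] = 1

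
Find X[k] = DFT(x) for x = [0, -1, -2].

X[k] = Σ(n=0 to 2) x[n] · ω_3^(nk)
where ω_3 = e^(-2πi/3)

Computing each X[k]:
X[0] = -3
X[1] = 1.5000-0.8660i
X[2] = 1.5000+0.8660i

X = [-3, 1.5000-0.8660i, 1.5000+0.8660i]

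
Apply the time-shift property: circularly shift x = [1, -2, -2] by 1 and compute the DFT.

Time shift by 1: X_shifted[k] = ω_3^(1k) · X[k]
Shifted x = [-2, 1, -2]

DFT(x[n-1]) = [-3, -1.5000-2.5981i, -1.5000+2.5981i]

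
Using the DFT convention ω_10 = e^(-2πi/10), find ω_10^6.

ω_10^6 = e^(-2πi·6/10)
= cos(-2π·6/10) + i·sin(-2π·6/10)
= cos(-12π/10) + i·sin(-12π/10)

ω_10^6 = cos(-12π/10) + i·sin(-12π/10) = -0.8090+0.5878i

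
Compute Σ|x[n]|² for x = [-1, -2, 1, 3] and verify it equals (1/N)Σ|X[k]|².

Time domain:
Σ|x[n]|² = |-1|² + |-2|² + |1|² + |3|² = 15.0000

Frequency domain:
(1/4)Σ|X[k]|² = (1/4)(|1|² + |-2+5i|² + |-1|² + |-2-5i|²) = (1/4)·60.0000 = 15.0000

Both sides agree, confirming Parseval's theorem.

Σ|x[n]|² = (1/N)Σ|X[k]|² = 15.0000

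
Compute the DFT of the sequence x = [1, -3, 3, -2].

X[k] = Σ(n=0 to 3) x[n] · ω_4^(nk)
where ω_4 = e^(-2πi/4)

Computing each X[k]:
X[0] = -1
X[1] = -2+1i
X[2] = 9
X[3] = -2-1i

X = [-1, -2+1i, 9, -2-1i]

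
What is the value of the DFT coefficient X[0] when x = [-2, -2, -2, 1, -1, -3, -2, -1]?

X[0] = Σ(n=0 to 7) x[n] · ω_8^0 = Σ x[n]
= (-2) + (-2) + (-2) + (1) + (-1) + (-3) + (-2) + (-1)

X[0] = -12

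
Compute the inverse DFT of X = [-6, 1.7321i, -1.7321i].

x[n] = (1/3) Σ(k=0 to 2) X[k] · e^(2πikn/3)

Computing each x[n]:
x[0] = -2
x[1] = -3
x[2] = -1

x = [-2, -3, -1]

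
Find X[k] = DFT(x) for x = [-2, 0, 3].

X[k] = Σ(n=0 to 2) x[n] · ω_3^(nk)
where ω_3 = e^(-2πi/3)

Computing each X[k]:
X[0] = 1
X[1] = -3.5000+2.5981i
X[2] = -3.5000-2.5981i

X = [1, -3.5000+2.5981i, -3.5000-2.5981i]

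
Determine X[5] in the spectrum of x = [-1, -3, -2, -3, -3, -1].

X[5] = Σ(n=0 to 5) x[n] · ω_6^(5n) where ω_6 = e^(-2πi/6)
= (-1)·ω_6^0 + (-3)·ω_6^5 + (-2)·ω_6^10 + (-3)·ω_6^15 + (-3)·ω_6^20 + (-1)·ω_6^25

X[5] = 2.5000-0.8660i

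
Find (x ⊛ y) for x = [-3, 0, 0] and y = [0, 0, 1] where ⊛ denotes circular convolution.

(x ⊛ y)[n] = Σ(m=0 to 2) x[m] · y[(n-m) mod 3]

Computing each output sample:
(x ⊛ y)[0] = 0
(x ⊛ y)[1] = 0
(x ⊛ y)[2] = -3

x ⊛ y = [0, 0, -3]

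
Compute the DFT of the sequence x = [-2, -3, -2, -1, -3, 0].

X[k] = Σ(n=0 to 5) x[n] · ω_6^(nk)
where ω_6 = e^(-2πi/6)

Computing each X[k]:
X[0] = -11
X[1] = 1.7321i
X[2] = 1.0000+3.4641i
X[3] = -3
X[4] = 1.0000-3.4641i
X[5] = -1.7321i

X = [-11, 1.7321i, 1.0000+3.4641i, -3, 1.0000-3.4641i, -1.7321i]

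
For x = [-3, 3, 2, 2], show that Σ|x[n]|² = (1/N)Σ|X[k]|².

Time domain:
Σ|x[n]|² = |-3|² + |3|² + |2|² + |2|² = 26.0000

Frequency domain:
(1/4)Σ|X[k]|² = (1/4)(|4|² + |-5-1i|² + |-6|² + |-5+1i|²) = (1/4)·104.0000 = 26.0000

Both sides agree, confirming Parseval's theorem.

Σ|x[n]|² = (1/N)Σ|X[k]|² = 26.0000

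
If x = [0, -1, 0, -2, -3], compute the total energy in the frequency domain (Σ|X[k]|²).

Parseval: Σ|x[n]|² = (1/N)Σ|X[k]|², so Σ|X[k]|² = N·Σ|x[n]|² = 5·14.0000

Σ|X[k]|² = N·Σ|x[n]|² = 5·14.0000 = 70.0000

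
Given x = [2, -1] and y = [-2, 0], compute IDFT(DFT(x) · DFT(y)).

(x ⊛ y)[n] = Σ(m=0 to 1) x[m] · y[(n-m) mod 2]

Computing each output sample:
(x ⊛ y)[0] = -4
(x ⊛ y)[1] = 2

x ⊛ y = [-4, 2]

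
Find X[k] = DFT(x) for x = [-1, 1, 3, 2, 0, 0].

X[k] = Σ(n=0 to 5) x[n] · ω_6^(nk)
where ω_6 = e^(-2πi/6)

Computing each X[k]:
X[0] = 5
X[1] = -4.0000-3.4641i
X[2] = -1.0000+1.7321i
X[3] = -1
X[4] = -1.0000-1.7321i
X[5] = -4.0000+3.4641i

X = [5, -4.0000-3.4641i, -1.0000+1.7321i, -1, -1.0000-1.7321i, -4.0000+3.4641i]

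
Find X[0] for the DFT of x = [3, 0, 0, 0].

X[0] = Σ(n=0 to 3) x[n] · ω_4^0 = Σ x[n]
= (3) + (0) + (0) + (0)

X[0] = 3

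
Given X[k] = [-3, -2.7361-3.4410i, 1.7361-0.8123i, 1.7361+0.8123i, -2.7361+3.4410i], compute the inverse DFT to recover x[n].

x[n] = (1/5) Σ(k=0 to 4) X[k] · e^(2πikn/5)

Computing each x[n]:
x[0] = -1
x[1] = 0
x[2] = 1
x[3] = 0
x[4] = -3

x = [-1, 0, 1, 0, -3]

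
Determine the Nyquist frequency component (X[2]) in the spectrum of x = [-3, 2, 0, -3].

X[2] = Σ(n=0 to 3) x[n] · ω_4^(2n) where ω_4 = e^(-2πi/4)
= (-3)·ω_4^0 + (2)·ω_4^2 + (0)·ω_4^4 + (-3)·ω_4^6

X[2] = -2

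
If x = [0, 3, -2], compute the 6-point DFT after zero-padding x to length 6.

Original 3-point DFT: [1, -0.5000-4.3301i, -0.5000+4.3301i]
Zero-padded 6-point DFT provides frequency interpolation.

DFT_6([x, 0, ...]) = [1, 2.5000-0.8660i, -0.5000-4.3301i, -5, -0.5000+4.3301i, 2.5000+0.8660i]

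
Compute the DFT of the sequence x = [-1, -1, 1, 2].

X[k] = Σ(n=0 to 3) x[n] · ω_4^(nk)
where ω_4 = e^(-2πi/4)

Computing each X[k]:
X[0] = 1
X[1] = -2+3i
X[2] = -1
X[3] = -2-3i

X = [1, -2+3i, -1, -2-3i]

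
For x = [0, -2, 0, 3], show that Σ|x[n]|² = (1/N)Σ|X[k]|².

Time domain:
Σ|x[n]|² = |0|² + |-2|² + |0|² + |3|² = 13.0000

Frequency domain:
(1/4)Σ|X[k]|² = (1/4)(|1|² + |5i|² + |-1|² + |-5i|²) = (1/4)·52.0000 = 13.0000

Both sides agree, confirming Parseval's theorem.

Σ|x[n]|² = (1/N)Σ|X[k]|² = 13.0000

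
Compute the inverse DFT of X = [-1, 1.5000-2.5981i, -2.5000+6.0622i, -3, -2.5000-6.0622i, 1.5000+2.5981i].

x[n] = (1/6) Σ(k=0 to 5) X[k] · e^(2πikn/6)

Computing each x[n]:
x[0] = -1
x[1] = 0
x[2] = 2
x[3] = -1
x[4] = -3
x[5] = 2

x = [-1, 0, 2, -1, -3, 2]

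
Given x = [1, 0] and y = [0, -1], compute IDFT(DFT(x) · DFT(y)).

(x ⊛ y)[n] = Σ(m=0 to 1) x[m] · y[(n-m) mod 2]

Computing each output sample:
(x ⊛ y)[0] = 0
(x ⊛ y)[1] = -1

x ⊛ y = [0, -1]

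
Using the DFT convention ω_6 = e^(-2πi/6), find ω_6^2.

ω_6^2 = e^(-2πi·2/6)
= cos(-2π·2/6) + i·sin(-2π·2/6)
= cos(-4π/6) + i·sin(-4π/6)

ω_6^2 = cos(-4π/6) + i·sin(-4π/6) = -0.5000-0.8660i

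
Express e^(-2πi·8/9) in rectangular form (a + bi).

ω_9^8 = e^(-2πi·8/9)
= cos(-2π·8/9) + i·sin(-2π·8/9)
= cos(-16π/9) + i·sin(-16π/9)

ω_9^8 = cos(-16π/9) + i·sin(-16π/9) = 0.7660+0.6428i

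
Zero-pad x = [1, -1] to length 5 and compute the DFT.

Original 2-point DFT: [0, 2]
Zero-padded 5-point DFT provides frequency interpolation.

DFT_5([x, 0, ...]) = [0, 0.6910+0.9511i, 1.8090+0.5878i, 1.8090-0.5878i, 0.6910-0.9511i]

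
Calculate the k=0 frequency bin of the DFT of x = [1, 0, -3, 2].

X[0] = Σ(n=0 to 3) x[n] · ω_4^0 = Σ x[n]
= (1) + (0) + (-3) + (2)

X[0] = 0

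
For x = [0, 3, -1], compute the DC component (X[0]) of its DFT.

X[0] = Σ(n=0 to 2) x[n] · ω_3^0 = Σ x[n]
= (0) + (3) + (-1)

X[0] = 2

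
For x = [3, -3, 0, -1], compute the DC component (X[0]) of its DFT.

X[0] = Σ(n=0 to 3) x[n] · ω_4^0 = Σ x[n]
= (3) + (-3) + (0) + (-1)

X[0] = -1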